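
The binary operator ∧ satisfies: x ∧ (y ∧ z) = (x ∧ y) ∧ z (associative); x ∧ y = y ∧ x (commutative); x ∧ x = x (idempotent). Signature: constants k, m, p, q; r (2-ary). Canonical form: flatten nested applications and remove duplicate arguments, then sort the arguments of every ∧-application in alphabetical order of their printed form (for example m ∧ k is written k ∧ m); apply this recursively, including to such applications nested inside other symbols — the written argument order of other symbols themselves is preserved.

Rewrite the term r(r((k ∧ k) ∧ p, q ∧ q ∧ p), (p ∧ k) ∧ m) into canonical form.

Answer: r(r(k ∧ p, p ∧ q), k ∧ m ∧ p)

Derivation:
Work inside:  (p ∧ k) ∧ m
Flatten:  p ∧ k ∧ m
Sort:  k ∧ m ∧ p
Reassemble:  r(r(k ∧ p, p ∧ q), k ∧ m ∧ p)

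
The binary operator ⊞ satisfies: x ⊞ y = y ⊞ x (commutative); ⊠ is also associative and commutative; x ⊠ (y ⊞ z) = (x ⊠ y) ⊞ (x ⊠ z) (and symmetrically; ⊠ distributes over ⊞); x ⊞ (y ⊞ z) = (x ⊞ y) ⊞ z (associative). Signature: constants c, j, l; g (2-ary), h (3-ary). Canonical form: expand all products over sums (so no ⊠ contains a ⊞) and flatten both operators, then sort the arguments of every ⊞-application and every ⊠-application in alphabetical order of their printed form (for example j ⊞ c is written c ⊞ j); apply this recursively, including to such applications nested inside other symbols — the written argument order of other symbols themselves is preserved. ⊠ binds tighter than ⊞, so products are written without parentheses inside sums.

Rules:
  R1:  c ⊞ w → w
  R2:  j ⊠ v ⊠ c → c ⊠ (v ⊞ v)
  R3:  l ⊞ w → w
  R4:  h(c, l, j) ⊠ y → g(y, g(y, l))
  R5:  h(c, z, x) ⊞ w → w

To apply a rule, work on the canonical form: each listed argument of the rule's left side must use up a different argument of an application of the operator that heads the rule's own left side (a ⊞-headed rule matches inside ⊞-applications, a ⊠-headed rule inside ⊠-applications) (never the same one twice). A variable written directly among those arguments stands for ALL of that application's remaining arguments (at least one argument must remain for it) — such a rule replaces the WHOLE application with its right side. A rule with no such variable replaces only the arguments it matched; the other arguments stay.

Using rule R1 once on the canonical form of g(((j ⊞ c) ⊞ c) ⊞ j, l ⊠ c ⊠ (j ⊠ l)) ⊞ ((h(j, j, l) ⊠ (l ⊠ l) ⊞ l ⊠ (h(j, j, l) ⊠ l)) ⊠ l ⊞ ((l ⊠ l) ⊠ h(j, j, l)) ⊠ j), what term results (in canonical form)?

Answer: g(c ⊞ j ⊞ j, c ⊠ j ⊠ l ⊠ l) ⊞ h(j, j, l) ⊠ j ⊠ l ⊠ l ⊞ h(j, j, l) ⊠ l ⊠ l ⊠ l ⊞ h(j, j, l) ⊠ l ⊠ l ⊠ l

Derivation:
Canonical form:  g(c ⊞ c ⊞ j ⊞ j, c ⊠ j ⊠ l ⊠ l) ⊞ h(j, j, l) ⊠ j ⊠ l ⊠ l ⊞ h(j, j, l) ⊠ l ⊠ l ⊠ l ⊞ h(j, j, l) ⊠ l ⊠ l ⊠ l
R1 matches:  uses c;  w := c ⊞ j ⊞ j
The extension variable absorbs all remaining arguments, so the whole application is rewritten.
Giving:  g(c ⊞ j ⊞ j, c ⊠ j ⊠ l ⊠ l) ⊞ h(j, j, l) ⊠ j ⊠ l ⊠ l ⊞ h(j, j, l) ⊠ l ⊠ l ⊠ l ⊞ h(j, j, l) ⊠ l ⊠ l ⊠ l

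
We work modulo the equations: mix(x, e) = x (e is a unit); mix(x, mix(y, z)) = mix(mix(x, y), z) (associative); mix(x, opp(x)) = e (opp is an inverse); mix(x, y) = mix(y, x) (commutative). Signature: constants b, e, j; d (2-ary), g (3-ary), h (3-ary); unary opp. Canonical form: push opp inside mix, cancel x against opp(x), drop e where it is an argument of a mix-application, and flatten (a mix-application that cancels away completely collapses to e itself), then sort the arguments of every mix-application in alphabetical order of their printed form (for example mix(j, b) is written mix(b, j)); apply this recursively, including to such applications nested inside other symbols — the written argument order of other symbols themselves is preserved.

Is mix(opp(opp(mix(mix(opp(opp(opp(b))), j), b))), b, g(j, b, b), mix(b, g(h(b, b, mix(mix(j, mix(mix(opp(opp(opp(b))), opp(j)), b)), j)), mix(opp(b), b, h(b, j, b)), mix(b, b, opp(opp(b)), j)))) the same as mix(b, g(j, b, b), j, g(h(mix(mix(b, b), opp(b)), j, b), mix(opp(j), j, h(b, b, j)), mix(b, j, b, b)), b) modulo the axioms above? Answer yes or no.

Answer: no — mix(b, b, g(h(b, b, j), h(b, j, b), mix(b, b, b, j)), g(j, b, b), j) vs mix(b, b, g(h(b, j, b), h(b, b, j), mix(b, b, b, j)), g(j, b, b), j)

Derivation:
Left:  mix(opp(opp(mix(mix(opp(opp(opp(b))), j), b))), b, g(j, b, b), mix(b, g(h(b, b, mix(mix(j, mix(mix(opp(opp(opp(b))), opp(j)), b)), j)), mix(opp(b), b, h(b, j, b)), mix(b, b, opp(opp(b)), j))))
  Push opp inside:  distribute opp over mix and collapse double opp
  Combine occurrences:  mix(b, b, j, g(j, b, b), g(h(b, b, j), h(b, j, b), mix(b, b, b, j)))
  Order the arguments:  mix(b, b, g(h(b, b, j), h(b, j, b), mix(b, b, b, j)), g(j, b, b), j)
Right:  mix(b, g(j, b, b), j, g(h(mix(mix(b, b), opp(b)), j, b), mix(opp(j), j, h(b, b, j)), mix(b, j, b, b)), b)
  Collect:  mix(b, b, g(j, b, b), j, g(h(b, j, b), h(b, b, j), mix(b, b, b, j)))
  Order the arguments:  mix(b, b, g(h(b, j, b), h(b, b, j), mix(b, b, b, j)), g(j, b, b), j)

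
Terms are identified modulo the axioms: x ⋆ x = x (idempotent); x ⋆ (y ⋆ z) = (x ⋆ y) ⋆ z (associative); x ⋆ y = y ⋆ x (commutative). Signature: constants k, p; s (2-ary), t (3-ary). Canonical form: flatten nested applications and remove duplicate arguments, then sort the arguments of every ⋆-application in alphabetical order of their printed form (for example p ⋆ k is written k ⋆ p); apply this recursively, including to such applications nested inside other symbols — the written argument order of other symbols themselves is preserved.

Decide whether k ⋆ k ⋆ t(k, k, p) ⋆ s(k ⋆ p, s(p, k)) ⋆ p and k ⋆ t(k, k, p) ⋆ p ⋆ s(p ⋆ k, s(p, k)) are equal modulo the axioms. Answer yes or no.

Left:  k ⋆ k ⋆ t(k, k, p) ⋆ s(k ⋆ p, s(p, k)) ⋆ p
  Drop duplicates:  drop duplicate k
  Sort arguments:  k ⋆ p ⋆ s(k ⋆ p, s(p, k)) ⋆ t(k, k, p)
Right:  k ⋆ t(k, k, p) ⋆ p ⋆ s(p ⋆ k, s(p, k))
  Canonicalize subterm:  s(p ⋆ k, s(p, k))  →  s(k ⋆ p, s(p, k))
  Order the arguments:  k ⋆ p ⋆ s(k ⋆ p, s(p, k)) ⋆ t(k, k, p)

Answer: yes — both canonical forms are k ⋆ p ⋆ s(k ⋆ p, s(p, k)) ⋆ t(k, k, p)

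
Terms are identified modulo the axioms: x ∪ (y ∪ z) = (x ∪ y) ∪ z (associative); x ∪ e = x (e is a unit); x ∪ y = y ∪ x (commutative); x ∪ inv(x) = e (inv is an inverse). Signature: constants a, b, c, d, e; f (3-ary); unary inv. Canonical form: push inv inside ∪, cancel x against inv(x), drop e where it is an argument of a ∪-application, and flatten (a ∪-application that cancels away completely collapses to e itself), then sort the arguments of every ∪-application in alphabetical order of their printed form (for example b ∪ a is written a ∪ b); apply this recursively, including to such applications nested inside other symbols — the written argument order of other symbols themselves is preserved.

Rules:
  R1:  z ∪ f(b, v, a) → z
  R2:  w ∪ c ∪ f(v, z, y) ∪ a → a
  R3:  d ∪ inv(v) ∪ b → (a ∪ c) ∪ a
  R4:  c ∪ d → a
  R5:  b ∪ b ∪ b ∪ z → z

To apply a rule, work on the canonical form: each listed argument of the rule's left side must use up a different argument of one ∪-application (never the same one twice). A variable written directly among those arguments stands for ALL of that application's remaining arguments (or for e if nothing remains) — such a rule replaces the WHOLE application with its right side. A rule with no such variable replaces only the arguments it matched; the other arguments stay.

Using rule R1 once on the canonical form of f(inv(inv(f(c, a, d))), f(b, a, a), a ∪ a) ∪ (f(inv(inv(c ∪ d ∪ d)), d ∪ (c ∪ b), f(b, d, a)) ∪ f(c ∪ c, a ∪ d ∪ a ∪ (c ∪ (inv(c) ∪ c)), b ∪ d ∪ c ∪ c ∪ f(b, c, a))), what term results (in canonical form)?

Canonical form:  f(c ∪ c, a ∪ a ∪ c ∪ d, b ∪ c ∪ c ∪ d ∪ f(b, c, a)) ∪ f(c ∪ d ∪ d, b ∪ c ∪ d, f(b, d, a)) ∪ f(f(c, a, d), f(b, a, a), a ∪ a)
R1 matches:  uses f(b, c, a);  v := c, z := b ∪ c ∪ c ∪ d
The extension variable absorbs all remaining arguments, so the whole application is rewritten.
Giving:  f(c ∪ c, a ∪ a ∪ c ∪ d, b ∪ c ∪ c ∪ d) ∪ f(c ∪ d ∪ d, b ∪ c ∪ d, f(b, d, a)) ∪ f(f(c, a, d), f(b, a, a), a ∪ a)

Answer: f(c ∪ c, a ∪ a ∪ c ∪ d, b ∪ c ∪ c ∪ d) ∪ f(c ∪ d ∪ d, b ∪ c ∪ d, f(b, d, a)) ∪ f(f(c, a, d), f(b, a, a), a ∪ a)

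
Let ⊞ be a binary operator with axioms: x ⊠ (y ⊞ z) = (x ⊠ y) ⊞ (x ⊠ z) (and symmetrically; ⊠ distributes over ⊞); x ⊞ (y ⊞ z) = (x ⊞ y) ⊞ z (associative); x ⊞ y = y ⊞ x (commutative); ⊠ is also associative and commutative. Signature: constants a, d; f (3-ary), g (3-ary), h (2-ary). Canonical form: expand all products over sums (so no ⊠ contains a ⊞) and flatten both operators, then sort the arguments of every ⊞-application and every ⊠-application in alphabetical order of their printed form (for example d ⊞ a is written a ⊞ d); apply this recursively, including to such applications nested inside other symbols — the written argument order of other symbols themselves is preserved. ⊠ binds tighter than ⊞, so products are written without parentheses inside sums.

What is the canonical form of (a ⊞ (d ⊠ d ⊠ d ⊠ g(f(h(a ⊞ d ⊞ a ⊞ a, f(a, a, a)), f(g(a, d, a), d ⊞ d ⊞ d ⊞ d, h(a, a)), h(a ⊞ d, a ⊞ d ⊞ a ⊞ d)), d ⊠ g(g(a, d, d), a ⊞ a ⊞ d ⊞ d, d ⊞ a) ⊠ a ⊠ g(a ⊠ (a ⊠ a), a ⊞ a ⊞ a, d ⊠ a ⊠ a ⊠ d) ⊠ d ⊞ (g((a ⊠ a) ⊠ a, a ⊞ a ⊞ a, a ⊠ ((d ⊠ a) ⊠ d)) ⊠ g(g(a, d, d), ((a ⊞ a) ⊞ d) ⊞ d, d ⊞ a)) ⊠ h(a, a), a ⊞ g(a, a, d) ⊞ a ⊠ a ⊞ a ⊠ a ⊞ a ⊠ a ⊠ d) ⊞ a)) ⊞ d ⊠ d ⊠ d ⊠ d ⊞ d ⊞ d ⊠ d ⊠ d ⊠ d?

Answer: a ⊞ a ⊞ d ⊞ d ⊠ d ⊠ d ⊠ d ⊞ d ⊠ d ⊠ d ⊠ d ⊞ d ⊠ d ⊠ d ⊠ g(f(h(a ⊞ a ⊞ a ⊞ d, f(a, a, a)), f(g(a, d, a), d ⊞ d ⊞ d ⊞ d, h(a, a)), h(a ⊞ d, a ⊞ a ⊞ d ⊞ d)), a ⊠ d ⊠ d ⊠ g(a ⊠ a ⊠ a, a ⊞ a ⊞ a, a ⊠ a ⊠ d ⊠ d) ⊠ g(g(a, d, d), a ⊞ a ⊞ d ⊞ d, a ⊞ d) ⊞ g(a ⊠ a ⊠ a, a ⊞ a ⊞ a, a ⊠ a ⊠ d ⊠ d) ⊠ g(g(a, d, d), a ⊞ a ⊞ d ⊞ d, a ⊞ d) ⊠ h(a, a), a ⊞ a ⊠ a ⊞ a ⊠ a ⊞ a ⊠ a ⊠ d ⊞ g(a, a, d))

Derivation:
Un-nest:  a ⊞ d ⊠ d ⊠ d ⊠ g(f(h(a ⊞ a ⊞ a ⊞ d, f(a, a, a)), f(g(a, d, a), d ⊞ d ⊞ d ⊞ d, h(a, a)), h(a ⊞ d, a ⊞ a ⊞ d ⊞ d)), a ⊠ d ⊠ d ⊠ g(a ⊠ a ⊠ a, a ⊞ a ⊞ a, a ⊠ a ⊠ d ⊠ d) ⊠ g(g(a, d, d), a ⊞ a ⊞ d ⊞ d, a ⊞ d) ⊞ g(a ⊠ a ⊠ a, a ⊞ a ⊞ a, a ⊠ a ⊠ d ⊠ d) ⊠ g(g(a, d, d), a ⊞ a ⊞ d ⊞ d, a ⊞ d) ⊠ h(a, a), a ⊞ a ⊠ a ⊞ a ⊠ a ⊞ a ⊠ a ⊠ d ⊞ g(a, a, d)) ⊞ a ⊞ d ⊠ d ⊠ d ⊠ d ⊞ d ⊞ d ⊠ d ⊠ d ⊠ d
Sort:  a ⊞ a ⊞ d ⊞ d ⊠ d ⊠ d ⊠ d ⊞ d ⊠ d ⊠ d ⊠ d ⊞ d ⊠ d ⊠ d ⊠ g(f(h(a ⊞ a ⊞ a ⊞ d, f(a, a, a)), f(g(a, d, a), d ⊞ d ⊞ d ⊞ d, h(a, a)), h(a ⊞ d, a ⊞ a ⊞ d ⊞ d)), a ⊠ d ⊠ d ⊠ g(a ⊠ a ⊠ a, a ⊞ a ⊞ a, a ⊠ a ⊠ d ⊠ d) ⊠ g(g(a, d, d), a ⊞ a ⊞ d ⊞ d, a ⊞ d) ⊞ g(a ⊠ a ⊠ a, a ⊞ a ⊞ a, a ⊠ a ⊠ d ⊠ d) ⊠ g(g(a, d, d), a ⊞ a ⊞ d ⊞ d, a ⊞ d) ⊠ h(a, a), a ⊞ a ⊠ a ⊞ a ⊠ a ⊞ a ⊠ a ⊠ d ⊞ g(a, a, d))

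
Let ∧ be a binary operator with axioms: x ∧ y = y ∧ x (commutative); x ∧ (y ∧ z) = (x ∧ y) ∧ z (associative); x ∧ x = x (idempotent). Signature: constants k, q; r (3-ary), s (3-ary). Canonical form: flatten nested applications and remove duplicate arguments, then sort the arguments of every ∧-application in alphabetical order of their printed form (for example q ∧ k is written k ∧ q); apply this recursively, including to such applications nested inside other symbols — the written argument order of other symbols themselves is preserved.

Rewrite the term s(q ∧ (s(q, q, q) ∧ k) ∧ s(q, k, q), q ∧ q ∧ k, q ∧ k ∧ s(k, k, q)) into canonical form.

Answer: s(k ∧ q ∧ s(q, k, q) ∧ s(q, q, q), k ∧ q, k ∧ q ∧ s(k, k, q))

Derivation:
Focus inside:  q ∧ (s(q, q, q) ∧ k) ∧ s(q, k, q)
Merge nested applications:  q ∧ s(q, q, q) ∧ k ∧ s(q, k, q)
Order the arguments:  k ∧ q ∧ s(q, k, q) ∧ s(q, q, q)
Reassemble:  s(k ∧ q ∧ s(q, k, q) ∧ s(q, q, q), k ∧ q, k ∧ q ∧ s(k, k, q))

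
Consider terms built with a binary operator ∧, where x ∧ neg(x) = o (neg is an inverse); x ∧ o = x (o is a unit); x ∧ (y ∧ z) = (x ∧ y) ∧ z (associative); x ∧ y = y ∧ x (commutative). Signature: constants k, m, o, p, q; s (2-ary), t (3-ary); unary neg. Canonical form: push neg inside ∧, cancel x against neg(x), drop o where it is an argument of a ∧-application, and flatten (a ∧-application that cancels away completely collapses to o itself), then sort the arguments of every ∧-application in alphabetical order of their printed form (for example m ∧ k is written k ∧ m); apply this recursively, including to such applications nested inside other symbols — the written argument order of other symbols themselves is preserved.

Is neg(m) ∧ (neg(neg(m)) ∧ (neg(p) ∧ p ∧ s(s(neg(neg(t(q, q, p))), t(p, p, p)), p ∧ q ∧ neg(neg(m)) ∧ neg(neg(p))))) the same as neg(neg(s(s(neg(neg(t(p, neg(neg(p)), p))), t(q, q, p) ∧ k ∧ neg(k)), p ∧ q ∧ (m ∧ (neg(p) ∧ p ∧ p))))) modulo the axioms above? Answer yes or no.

Left:  neg(m) ∧ (neg(neg(m)) ∧ (neg(p) ∧ p ∧ s(s(neg(neg(t(q, q, p))), t(p, p, p)), p ∧ q ∧ neg(neg(m)) ∧ neg(neg(p)))))
  Push neg inside:  distribute neg over ∧ and collapse double neg
  Cancel:  m cancels; p cancels
  Collect:  s(s(t(q, q, p), t(p, p, p)), m ∧ p ∧ p ∧ q)
Right:  neg(neg(s(s(neg(neg(t(p, neg(neg(p)), p))), t(q, q, p) ∧ k ∧ neg(k)), p ∧ q ∧ (m ∧ (neg(p) ∧ p ∧ p)))))
  Push neg inside:  distribute neg over ∧ and collapse double neg
  Collect terms:  s(s(t(p, p, p), t(q, q, p)), m ∧ p ∧ p ∧ q)

Answer: no — s(s(t(q, q, p), t(p, p, p)), m ∧ p ∧ p ∧ q) vs s(s(t(p, p, p), t(q, q, p)), m ∧ p ∧ p ∧ q)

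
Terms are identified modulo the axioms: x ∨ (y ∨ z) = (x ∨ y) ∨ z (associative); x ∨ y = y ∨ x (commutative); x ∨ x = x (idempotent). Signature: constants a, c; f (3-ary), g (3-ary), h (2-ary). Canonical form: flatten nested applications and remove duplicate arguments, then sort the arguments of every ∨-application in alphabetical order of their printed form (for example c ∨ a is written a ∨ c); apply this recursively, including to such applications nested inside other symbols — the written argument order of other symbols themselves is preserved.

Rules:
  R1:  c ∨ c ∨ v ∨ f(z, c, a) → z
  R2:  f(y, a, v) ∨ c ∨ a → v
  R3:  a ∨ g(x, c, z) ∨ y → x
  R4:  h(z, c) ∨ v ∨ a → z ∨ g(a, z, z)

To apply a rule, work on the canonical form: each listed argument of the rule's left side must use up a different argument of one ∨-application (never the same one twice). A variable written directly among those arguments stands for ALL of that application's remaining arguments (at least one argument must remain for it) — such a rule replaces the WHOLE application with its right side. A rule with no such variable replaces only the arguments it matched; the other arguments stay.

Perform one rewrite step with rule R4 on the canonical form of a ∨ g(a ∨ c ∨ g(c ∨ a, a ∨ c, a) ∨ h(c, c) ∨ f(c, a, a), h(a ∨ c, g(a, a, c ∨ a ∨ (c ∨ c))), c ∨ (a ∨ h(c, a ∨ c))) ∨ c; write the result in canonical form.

Canonical form:  a ∨ c ∨ g(a ∨ c ∨ f(c, a, a) ∨ g(a ∨ c, a ∨ c, a) ∨ h(c, c), h(a ∨ c, g(a, a, a ∨ c)), a ∨ c ∨ h(c, a ∨ c))
Apply R4:  consuming a, h(c, c);  v := c ∨ f(c, a, a) ∨ g(a ∨ c, a ∨ c, a), z := c
Every leftover argument binds to the variable; the entire application is replaced.
New term:  a ∨ c ∨ g(c ∨ g(a, c, c), h(a ∨ c, g(a, a, a ∨ c)), a ∨ c ∨ h(c, a ∨ c))

Answer: a ∨ c ∨ g(c ∨ g(a, c, c), h(a ∨ c, g(a, a, a ∨ c)), a ∨ c ∨ h(c, a ∨ c))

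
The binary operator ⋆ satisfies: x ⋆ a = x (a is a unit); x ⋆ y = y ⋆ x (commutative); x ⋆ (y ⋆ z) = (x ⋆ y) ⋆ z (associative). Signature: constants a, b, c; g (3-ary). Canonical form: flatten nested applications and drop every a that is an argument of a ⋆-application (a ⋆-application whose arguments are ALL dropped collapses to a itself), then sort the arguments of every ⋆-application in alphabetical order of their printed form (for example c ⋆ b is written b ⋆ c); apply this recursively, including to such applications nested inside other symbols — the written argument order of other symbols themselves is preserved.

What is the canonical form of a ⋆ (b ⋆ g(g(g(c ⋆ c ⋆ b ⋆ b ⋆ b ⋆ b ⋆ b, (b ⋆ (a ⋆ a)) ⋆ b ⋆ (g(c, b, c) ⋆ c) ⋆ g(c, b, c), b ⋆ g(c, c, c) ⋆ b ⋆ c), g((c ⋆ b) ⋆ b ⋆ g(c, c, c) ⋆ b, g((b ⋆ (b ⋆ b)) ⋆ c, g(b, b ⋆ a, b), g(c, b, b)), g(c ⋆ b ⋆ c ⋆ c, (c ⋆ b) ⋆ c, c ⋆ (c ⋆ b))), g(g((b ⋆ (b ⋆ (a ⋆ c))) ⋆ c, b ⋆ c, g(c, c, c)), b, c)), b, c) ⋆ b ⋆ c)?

Un-nest:  a ⋆ b ⋆ g(g(g(c ⋆ c ⋆ b ⋆ b ⋆ b ⋆ b ⋆ b, (b ⋆ (a ⋆ a)) ⋆ b ⋆ (g(c, b, c) ⋆ c) ⋆ g(c, b, c), b ⋆ g(c, c, c) ⋆ b ⋆ c), g((c ⋆ b) ⋆ b ⋆ g(c, c, c) ⋆ b, g((b ⋆ (b ⋆ b)) ⋆ c, g(b, b ⋆ a, b), g(c, b, b)), g(c ⋆ b ⋆ c ⋆ c, (c ⋆ b) ⋆ c, c ⋆ (c ⋆ b))), g(g((b ⋆ (b ⋆ (a ⋆ c))) ⋆ c, b ⋆ c, g(c, c, c)), b, c)), b, c) ⋆ b ⋆ c
Simplify inside:  g(g(g(c ⋆ c ⋆ b ⋆ b ⋆ b ⋆ b ⋆ b, (b ⋆ (a ⋆ a)) ⋆ b ⋆ (g(c, b, c) ⋆ c) ⋆ g(c, b, c), b ⋆ g(c, c, c) ⋆ b ⋆ c), g((c ⋆ b) ⋆ b ⋆ g(c, c, c) ⋆ b, g((b ⋆ (b ⋆ b)) ⋆ c, g(b, b ⋆ a, b), g(c, b, b)), g(c ⋆ b ⋆ c ⋆ c, (c ⋆ b) ⋆ c, c ⋆ (c ⋆ b))), g(g((b ⋆ (b ⋆ (a ⋆ c))) ⋆ c, b ⋆ c, g(c, c, c)), b, c)), b, c)  →  g(g(g(b ⋆ b ⋆ b ⋆ b ⋆ b ⋆ c ⋆ c, b ⋆ b ⋆ c ⋆ g(c, b, c) ⋆ g(c, b, c), b ⋆ b ⋆ c ⋆ g(c, c, c)), g(b ⋆ b ⋆ b ⋆ c ⋆ g(c, c, c), g(b ⋆ b ⋆ b ⋆ c, g(b, b, b), g(c, b, b)), g(b ⋆ c ⋆ c ⋆ c, b ⋆ c ⋆ c, b ⋆ c ⋆ c)), g(g(b ⋆ b ⋆ c ⋆ c, b ⋆ c, g(c, c, c)), b, c)), b, c)
Units out:  drop a
Sort:  b ⋆ b ⋆ c ⋆ g(g(g(b ⋆ b ⋆ b ⋆ b ⋆ b ⋆ c ⋆ c, b ⋆ b ⋆ c ⋆ g(c, b, c) ⋆ g(c, b, c), b ⋆ b ⋆ c ⋆ g(c, c, c)), g(b ⋆ b ⋆ b ⋆ c ⋆ g(c, c, c), g(b ⋆ b ⋆ b ⋆ c, g(b, b, b), g(c, b, b)), g(b ⋆ c ⋆ c ⋆ c, b ⋆ c ⋆ c, b ⋆ c ⋆ c)), g(g(b ⋆ b ⋆ c ⋆ c, b ⋆ c, g(c, c, c)), b, c)), b, c)

Answer: b ⋆ b ⋆ c ⋆ g(g(g(b ⋆ b ⋆ b ⋆ b ⋆ b ⋆ c ⋆ c, b ⋆ b ⋆ c ⋆ g(c, b, c) ⋆ g(c, b, c), b ⋆ b ⋆ c ⋆ g(c, c, c)), g(b ⋆ b ⋆ b ⋆ c ⋆ g(c, c, c), g(b ⋆ b ⋆ b ⋆ c, g(b, b, b), g(c, b, b)), g(b ⋆ c ⋆ c ⋆ c, b ⋆ c ⋆ c, b ⋆ c ⋆ c)), g(g(b ⋆ b ⋆ c ⋆ c, b ⋆ c, g(c, c, c)), b, c)), b, c)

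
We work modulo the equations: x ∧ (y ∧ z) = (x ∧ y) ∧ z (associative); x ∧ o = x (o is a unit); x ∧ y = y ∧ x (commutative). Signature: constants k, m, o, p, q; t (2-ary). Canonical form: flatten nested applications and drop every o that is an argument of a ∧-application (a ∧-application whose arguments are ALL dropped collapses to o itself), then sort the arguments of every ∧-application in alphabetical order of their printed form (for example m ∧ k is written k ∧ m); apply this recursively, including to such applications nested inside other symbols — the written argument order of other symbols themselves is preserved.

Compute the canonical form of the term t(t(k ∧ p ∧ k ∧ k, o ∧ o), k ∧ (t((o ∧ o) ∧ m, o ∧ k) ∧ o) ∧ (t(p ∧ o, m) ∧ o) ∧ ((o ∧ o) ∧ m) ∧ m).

Answer: t(t(k ∧ k ∧ k ∧ p, o), k ∧ m ∧ m ∧ t(m, k) ∧ t(p, m))

Derivation:
Focus inside:  k ∧ (t((o ∧ o) ∧ m, o ∧ k) ∧ o) ∧ (t(p ∧ o, m) ∧ o) ∧ ((o ∧ o) ∧ m) ∧ m
Merge nested applications:  k ∧ t((o ∧ o) ∧ m, o ∧ k) ∧ o ∧ t(p ∧ o, m) ∧ o ∧ o ∧ o ∧ m ∧ m
Simplify inside:  t((o ∧ o) ∧ m, o ∧ k)  →  t(m, k)
Inside:  t(p ∧ o, m)  →  t(p, m)
Unit:  drop o (×4)
Sort arguments:  k ∧ m ∧ m ∧ t(m, k) ∧ t(p, m)
Reassemble:  t(t(k ∧ k ∧ k ∧ p, o), k ∧ m ∧ m ∧ t(m, k) ∧ t(p, m))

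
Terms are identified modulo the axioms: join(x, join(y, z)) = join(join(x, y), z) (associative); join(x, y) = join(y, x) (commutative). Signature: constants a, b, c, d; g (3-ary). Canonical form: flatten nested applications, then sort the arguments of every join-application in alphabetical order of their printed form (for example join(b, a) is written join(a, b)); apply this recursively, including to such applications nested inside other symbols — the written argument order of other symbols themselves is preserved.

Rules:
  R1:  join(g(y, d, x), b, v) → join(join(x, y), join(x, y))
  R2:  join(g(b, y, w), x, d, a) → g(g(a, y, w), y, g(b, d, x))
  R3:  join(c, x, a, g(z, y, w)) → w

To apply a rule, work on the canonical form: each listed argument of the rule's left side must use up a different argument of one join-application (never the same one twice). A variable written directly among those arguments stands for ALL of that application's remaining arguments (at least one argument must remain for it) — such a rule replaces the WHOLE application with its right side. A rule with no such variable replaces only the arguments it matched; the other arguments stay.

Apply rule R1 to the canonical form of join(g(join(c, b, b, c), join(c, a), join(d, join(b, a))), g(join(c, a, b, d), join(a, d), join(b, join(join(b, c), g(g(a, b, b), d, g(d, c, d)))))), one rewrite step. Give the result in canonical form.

Canonical form:  join(g(join(a, b, c, d), join(a, d), join(b, b, c, g(g(a, b, b), d, g(d, c, d)))), g(join(b, b, c, c), join(a, c), join(a, b, d)))
R1 matches:  uses b, g(g(a, b, b), d, g(d, c, d));  v := join(b, c), x := g(d, c, d), y := g(a, b, b)
Every leftover argument binds to the variable; the entire application is replaced.
Giving:  join(g(join(a, b, c, d), join(a, d), join(g(a, b, b), g(a, b, b), g(d, c, d), g(d, c, d))), g(join(b, b, c, c), join(a, c), join(a, b, d)))

Answer: join(g(join(a, b, c, d), join(a, d), join(g(a, b, b), g(a, b, b), g(d, c, d), g(d, c, d))), g(join(b, b, c, c), join(a, c), join(a, b, d)))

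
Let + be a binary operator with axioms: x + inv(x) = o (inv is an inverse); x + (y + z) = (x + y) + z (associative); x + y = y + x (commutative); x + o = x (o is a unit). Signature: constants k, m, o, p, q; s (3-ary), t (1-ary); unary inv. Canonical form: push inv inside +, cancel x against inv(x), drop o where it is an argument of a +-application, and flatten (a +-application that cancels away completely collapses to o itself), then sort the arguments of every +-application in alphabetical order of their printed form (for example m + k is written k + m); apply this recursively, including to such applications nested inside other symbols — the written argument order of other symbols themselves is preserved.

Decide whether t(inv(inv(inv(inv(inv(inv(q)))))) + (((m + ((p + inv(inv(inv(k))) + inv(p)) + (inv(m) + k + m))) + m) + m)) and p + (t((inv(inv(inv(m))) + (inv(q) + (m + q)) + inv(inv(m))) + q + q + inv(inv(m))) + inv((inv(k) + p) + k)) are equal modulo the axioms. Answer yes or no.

Answer: no — t(m + m + m + q) vs t(m + m + q + q)

Derivation:
Left:  t(inv(inv(inv(inv(inv(inv(q)))))) + (((m + ((p + inv(inv(inv(k))) + inv(p)) + (inv(m) + k + m))) + m) + m))
  Descend into:  inv(inv(inv(inv(inv(inv(q)))))) + (((m + ((p + inv(inv(inv(k))) + inv(p)) + (inv(m) + k + m))) + m) + m)
  Push inv inside:  distribute inv over + and collapse double inv
  Cancel inverse pairs:  p cancels; k cancels
  Collect:  q + m + m + m
  Order the arguments:  m + m + m + q
  Rebuild:  t(m + m + m + q)
Right:  p + (t((inv(inv(inv(m))) + (inv(q) + (m + q)) + inv(inv(m))) + q + q + inv(inv(m))) + inv((inv(k) + p) + k))
  Push inv inside:  distribute inv over + and collapse double inv
  Cancel inverse pairs:  p cancels; k cancels
  Collect terms:  t(m + m + q + q)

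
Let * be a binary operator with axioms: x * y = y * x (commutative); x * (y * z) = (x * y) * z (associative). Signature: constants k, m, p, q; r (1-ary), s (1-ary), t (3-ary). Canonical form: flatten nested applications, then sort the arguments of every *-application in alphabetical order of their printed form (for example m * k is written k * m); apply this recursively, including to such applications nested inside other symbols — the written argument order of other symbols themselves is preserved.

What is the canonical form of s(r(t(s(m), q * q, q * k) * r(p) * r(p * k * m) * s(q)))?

Work inside:  t(s(m), q * q, q * k) * r(p) * r(p * k * m) * s(q)
Simplify inside:  t(s(m), q * q, q * k)  →  t(s(m), q * q, k * q)
Simplify inside:  r(p * k * m)  →  r(k * m * p)
Sort arguments:  r(k * m * p) * r(p) * s(q) * t(s(m), q * q, k * q)
Put back:  s(r(r(k * m * p) * r(p) * s(q) * t(s(m), q * q, k * q)))

Answer: s(r(r(k * m * p) * r(p) * s(q) * t(s(m), q * q, k * q)))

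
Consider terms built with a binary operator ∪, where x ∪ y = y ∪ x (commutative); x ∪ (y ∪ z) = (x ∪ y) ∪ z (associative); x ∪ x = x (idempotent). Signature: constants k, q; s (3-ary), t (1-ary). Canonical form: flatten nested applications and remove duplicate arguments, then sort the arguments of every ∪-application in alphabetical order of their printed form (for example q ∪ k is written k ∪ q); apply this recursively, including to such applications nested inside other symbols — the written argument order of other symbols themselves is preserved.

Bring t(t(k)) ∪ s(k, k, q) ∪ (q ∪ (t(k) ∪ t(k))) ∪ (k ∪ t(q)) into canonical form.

Answer: k ∪ q ∪ s(k, k, q) ∪ t(k) ∪ t(q) ∪ t(t(k))

Derivation:
Merge nested applications:  t(t(k)) ∪ s(k, k, q) ∪ q ∪ t(k) ∪ t(k) ∪ k ∪ t(q)
Drop duplicates:  drop duplicate t(k)
Sort:  k ∪ q ∪ s(k, k, q) ∪ t(k) ∪ t(q) ∪ t(t(k))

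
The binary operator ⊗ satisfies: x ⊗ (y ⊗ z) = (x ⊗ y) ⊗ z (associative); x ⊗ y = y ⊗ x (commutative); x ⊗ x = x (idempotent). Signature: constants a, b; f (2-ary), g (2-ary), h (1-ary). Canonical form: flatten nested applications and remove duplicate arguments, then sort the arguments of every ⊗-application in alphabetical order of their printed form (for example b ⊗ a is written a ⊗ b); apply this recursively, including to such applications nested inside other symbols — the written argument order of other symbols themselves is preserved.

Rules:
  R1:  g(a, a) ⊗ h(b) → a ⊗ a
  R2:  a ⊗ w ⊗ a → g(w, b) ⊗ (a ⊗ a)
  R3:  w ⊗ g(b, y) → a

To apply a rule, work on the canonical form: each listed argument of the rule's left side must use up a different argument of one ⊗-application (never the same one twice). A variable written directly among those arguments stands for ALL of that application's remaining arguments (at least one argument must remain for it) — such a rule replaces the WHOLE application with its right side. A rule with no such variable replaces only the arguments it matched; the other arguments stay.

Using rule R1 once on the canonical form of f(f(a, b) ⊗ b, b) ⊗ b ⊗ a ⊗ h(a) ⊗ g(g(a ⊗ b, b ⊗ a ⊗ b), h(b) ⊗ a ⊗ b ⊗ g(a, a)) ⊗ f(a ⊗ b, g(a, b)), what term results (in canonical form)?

Canonical form:  a ⊗ b ⊗ f(a ⊗ b, g(a, b)) ⊗ f(b ⊗ f(a, b), b) ⊗ g(g(a ⊗ b, a ⊗ b), a ⊗ b ⊗ g(a, a) ⊗ h(b)) ⊗ h(a)
Match R1:  consume g(a, a), h(b)
Result:  a ⊗ b ⊗ f(a ⊗ b, g(a, b)) ⊗ f(b ⊗ f(a, b), b) ⊗ g(g(a ⊗ b, a ⊗ b), a ⊗ b) ⊗ h(a)

Answer: a ⊗ b ⊗ f(a ⊗ b, g(a, b)) ⊗ f(b ⊗ f(a, b), b) ⊗ g(g(a ⊗ b, a ⊗ b), a ⊗ b) ⊗ h(a)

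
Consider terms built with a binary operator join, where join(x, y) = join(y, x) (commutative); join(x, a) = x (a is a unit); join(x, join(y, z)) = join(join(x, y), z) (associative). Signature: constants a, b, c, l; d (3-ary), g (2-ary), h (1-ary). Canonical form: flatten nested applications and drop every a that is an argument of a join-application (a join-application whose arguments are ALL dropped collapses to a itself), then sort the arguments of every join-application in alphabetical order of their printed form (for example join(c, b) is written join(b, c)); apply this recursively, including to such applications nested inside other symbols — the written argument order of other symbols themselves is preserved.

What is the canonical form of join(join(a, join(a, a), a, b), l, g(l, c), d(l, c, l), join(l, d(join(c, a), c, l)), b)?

Merge nested applications:  join(a, a, a, a, b, l, g(l, c), d(l, c, l), l, d(join(c, a), c, l), b)
Inside:  d(join(c, a), c, l)  →  d(c, c, l)
Unit:  drop a (×4)
Order the arguments:  join(b, b, d(c, c, l), d(l, c, l), g(l, c), l, l)

Answer: join(b, b, d(c, c, l), d(l, c, l), g(l, c), l, l)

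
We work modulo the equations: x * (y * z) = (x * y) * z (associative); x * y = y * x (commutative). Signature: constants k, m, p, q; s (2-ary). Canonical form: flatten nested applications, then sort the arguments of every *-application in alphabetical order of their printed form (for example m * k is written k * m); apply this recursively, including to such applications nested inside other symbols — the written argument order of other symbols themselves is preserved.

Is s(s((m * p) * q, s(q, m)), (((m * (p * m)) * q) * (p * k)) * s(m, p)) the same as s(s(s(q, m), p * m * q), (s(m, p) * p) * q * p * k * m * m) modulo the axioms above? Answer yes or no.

Answer: no — s(s(m * p * q, s(q, m)), k * m * m * p * p * q * s(m, p)) vs s(s(s(q, m), m * p * q), k * m * m * p * p * q * s(m, p))

Derivation:
Left:  s(s((m * p) * q, s(q, m)), (((m * (p * m)) * q) * (p * k)) * s(m, p))
  Descend into:  (((m * (p * m)) * q) * (p * k)) * s(m, p)
  Un-nest:  m * p * m * q * p * k * s(m, p)
  Sort:  k * m * m * p * p * q * s(m, p)
  Reassemble:  s(s(m * p * q, s(q, m)), k * m * m * p * p * q * s(m, p))
Right:  s(s(s(q, m), p * m * q), (s(m, p) * p) * q * p * k * m * m)
  Work inside:  (s(m, p) * p) * q * p * k * m * m
  Flatten:  s(m, p) * p * q * p * k * m * m
  Sort arguments:  k * m * m * p * p * q * s(m, p)
  Rebuild:  s(s(s(q, m), m * p * q), k * m * m * p * p * q * s(m, p))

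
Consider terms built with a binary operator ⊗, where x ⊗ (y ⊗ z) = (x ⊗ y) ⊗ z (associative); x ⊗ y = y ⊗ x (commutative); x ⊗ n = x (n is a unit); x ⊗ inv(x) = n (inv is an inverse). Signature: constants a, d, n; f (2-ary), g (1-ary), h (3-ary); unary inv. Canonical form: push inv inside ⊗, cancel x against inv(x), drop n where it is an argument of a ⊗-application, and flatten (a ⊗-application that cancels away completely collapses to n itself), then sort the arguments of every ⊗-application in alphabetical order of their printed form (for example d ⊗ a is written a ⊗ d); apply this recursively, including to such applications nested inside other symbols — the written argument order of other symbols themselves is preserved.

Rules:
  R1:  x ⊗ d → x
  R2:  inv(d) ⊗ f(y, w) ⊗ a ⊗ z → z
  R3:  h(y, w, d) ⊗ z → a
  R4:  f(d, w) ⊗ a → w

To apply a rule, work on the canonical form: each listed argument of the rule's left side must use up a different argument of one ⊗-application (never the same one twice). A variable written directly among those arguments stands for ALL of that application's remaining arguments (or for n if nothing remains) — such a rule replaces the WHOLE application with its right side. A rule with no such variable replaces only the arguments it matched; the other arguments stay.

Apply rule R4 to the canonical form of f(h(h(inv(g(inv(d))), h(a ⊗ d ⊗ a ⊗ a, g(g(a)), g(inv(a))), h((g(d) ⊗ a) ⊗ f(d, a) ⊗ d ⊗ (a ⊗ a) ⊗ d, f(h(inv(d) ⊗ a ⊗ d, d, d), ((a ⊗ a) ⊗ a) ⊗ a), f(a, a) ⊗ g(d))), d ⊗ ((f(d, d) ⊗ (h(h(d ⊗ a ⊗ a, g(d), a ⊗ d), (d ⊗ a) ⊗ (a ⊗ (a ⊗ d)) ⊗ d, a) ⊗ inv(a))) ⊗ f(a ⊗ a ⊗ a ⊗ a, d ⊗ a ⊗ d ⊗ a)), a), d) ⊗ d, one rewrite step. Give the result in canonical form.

Answer: d ⊗ f(h(h(inv(g(inv(d))), h(a ⊗ a ⊗ a ⊗ d, g(g(a)), g(inv(a))), h(a ⊗ a ⊗ a ⊗ d ⊗ d ⊗ g(d), f(h(a, d, d), a ⊗ a ⊗ a ⊗ a), f(a, a) ⊗ g(d))), d ⊗ f(a ⊗ a ⊗ a ⊗ a, a ⊗ a ⊗ d ⊗ d) ⊗ f(d, d) ⊗ h(h(a ⊗ a ⊗ d, g(d), a ⊗ d), a ⊗ a ⊗ a ⊗ d ⊗ d ⊗ d, a) ⊗ inv(a), a), d)

Derivation:
Canonical form:  d ⊗ f(h(h(inv(g(inv(d))), h(a ⊗ a ⊗ a ⊗ d, g(g(a)), g(inv(a))), h(a ⊗ a ⊗ a ⊗ d ⊗ d ⊗ f(d, a) ⊗ g(d), f(h(a, d, d), a ⊗ a ⊗ a ⊗ a), f(a, a) ⊗ g(d))), d ⊗ f(a ⊗ a ⊗ a ⊗ a, a ⊗ a ⊗ d ⊗ d) ⊗ f(d, d) ⊗ h(h(a ⊗ a ⊗ d, g(d), a ⊗ d), a ⊗ a ⊗ a ⊗ d ⊗ d ⊗ d, a) ⊗ inv(a), a), d)
R4 matches:  uses a, f(d, a);  w := a
Giving:  d ⊗ f(h(h(inv(g(inv(d))), h(a ⊗ a ⊗ a ⊗ d, g(g(a)), g(inv(a))), h(a ⊗ a ⊗ a ⊗ d ⊗ d ⊗ g(d), f(h(a, d, d), a ⊗ a ⊗ a ⊗ a), f(a, a) ⊗ g(d))), d ⊗ f(a ⊗ a ⊗ a ⊗ a, a ⊗ a ⊗ d ⊗ d) ⊗ f(d, d) ⊗ h(h(a ⊗ a ⊗ d, g(d), a ⊗ d), a ⊗ a ⊗ a ⊗ d ⊗ d ⊗ d, a) ⊗ inv(a), a), d)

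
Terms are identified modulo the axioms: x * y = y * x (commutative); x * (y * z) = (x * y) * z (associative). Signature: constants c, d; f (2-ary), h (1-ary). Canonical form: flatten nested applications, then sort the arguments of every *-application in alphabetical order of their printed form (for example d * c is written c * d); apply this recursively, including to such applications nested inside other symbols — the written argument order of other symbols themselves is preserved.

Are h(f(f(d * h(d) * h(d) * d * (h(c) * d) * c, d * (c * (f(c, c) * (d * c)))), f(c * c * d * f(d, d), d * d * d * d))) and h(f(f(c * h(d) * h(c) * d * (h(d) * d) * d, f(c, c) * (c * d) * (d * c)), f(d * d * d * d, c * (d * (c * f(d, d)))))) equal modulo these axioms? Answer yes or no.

Answer: no — h(f(f(c * d * d * d * h(c) * h(d) * h(d), c * c * d * d * f(c, c)), f(c * c * d * f(d, d), d * d * d * d))) vs h(f(f(c * d * d * d * h(c) * h(d) * h(d), c * c * d * d * f(c, c)), f(d * d * d * d, c * c * d * f(d, d))))

Derivation:
Left:  h(f(f(d * h(d) * h(d) * d * (h(c) * d) * c, d * (c * (f(c, c) * (d * c)))), f(c * c * d * f(d, d), d * d * d * d)))
  Descend into:  d * h(d) * h(d) * d * (h(c) * d) * c
  Flatten:  d * h(d) * h(d) * d * h(c) * d * c
  Sort:  c * d * d * d * h(c) * h(d) * h(d)
  Put back:  h(f(f(c * d * d * d * h(c) * h(d) * h(d), c * c * d * d * f(c, c)), f(c * c * d * f(d, d), d * d * d * d)))
Right:  h(f(f(c * h(d) * h(c) * d * (h(d) * d) * d, f(c, c) * (c * d) * (d * c)), f(d * d * d * d, c * (d * (c * f(d, d))))))
  Work inside:  c * h(d) * h(c) * d * (h(d) * d) * d
  Un-nest:  c * h(d) * h(c) * d * h(d) * d * d
  Order the arguments:  c * d * d * d * h(c) * h(d) * h(d)
  Put back:  h(f(f(c * d * d * d * h(c) * h(d) * h(d), c * c * d * d * f(c, c)), f(d * d * d * d, c * c * d * f(d, d))))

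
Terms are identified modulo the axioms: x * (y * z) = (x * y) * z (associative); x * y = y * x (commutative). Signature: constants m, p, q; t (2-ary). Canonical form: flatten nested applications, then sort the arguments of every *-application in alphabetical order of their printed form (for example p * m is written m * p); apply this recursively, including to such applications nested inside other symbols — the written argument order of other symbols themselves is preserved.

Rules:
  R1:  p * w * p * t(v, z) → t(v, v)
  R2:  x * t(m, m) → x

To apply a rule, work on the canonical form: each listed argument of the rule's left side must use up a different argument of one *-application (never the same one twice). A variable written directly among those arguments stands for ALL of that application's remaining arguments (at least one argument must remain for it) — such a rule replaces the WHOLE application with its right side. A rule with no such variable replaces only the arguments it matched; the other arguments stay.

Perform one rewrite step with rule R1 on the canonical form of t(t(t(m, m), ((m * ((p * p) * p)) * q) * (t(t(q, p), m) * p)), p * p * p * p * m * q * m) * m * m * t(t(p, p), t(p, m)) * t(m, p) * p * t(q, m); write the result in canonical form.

Answer: m * m * p * t(m, p) * t(q, m) * t(t(p, p), t(p, m)) * t(t(t(m, m), t(t(q, p), t(q, p))), m * m * p * p * p * p * q)

Derivation:
Canonical form:  m * m * p * t(m, p) * t(q, m) * t(t(p, p), t(p, m)) * t(t(t(m, m), m * p * p * p * p * q * t(t(q, p), m)), m * m * p * p * p * p * q)
R1 matches:  uses p, p, t(t(q, p), m);  v := t(q, p), w := m * p * p * q, z := m
The extension variable absorbs all remaining arguments, so the whole application is rewritten.
New term:  m * m * p * t(m, p) * t(q, m) * t(t(p, p), t(p, m)) * t(t(t(m, m), t(t(q, p), t(q, p))), m * m * p * p * p * p * q)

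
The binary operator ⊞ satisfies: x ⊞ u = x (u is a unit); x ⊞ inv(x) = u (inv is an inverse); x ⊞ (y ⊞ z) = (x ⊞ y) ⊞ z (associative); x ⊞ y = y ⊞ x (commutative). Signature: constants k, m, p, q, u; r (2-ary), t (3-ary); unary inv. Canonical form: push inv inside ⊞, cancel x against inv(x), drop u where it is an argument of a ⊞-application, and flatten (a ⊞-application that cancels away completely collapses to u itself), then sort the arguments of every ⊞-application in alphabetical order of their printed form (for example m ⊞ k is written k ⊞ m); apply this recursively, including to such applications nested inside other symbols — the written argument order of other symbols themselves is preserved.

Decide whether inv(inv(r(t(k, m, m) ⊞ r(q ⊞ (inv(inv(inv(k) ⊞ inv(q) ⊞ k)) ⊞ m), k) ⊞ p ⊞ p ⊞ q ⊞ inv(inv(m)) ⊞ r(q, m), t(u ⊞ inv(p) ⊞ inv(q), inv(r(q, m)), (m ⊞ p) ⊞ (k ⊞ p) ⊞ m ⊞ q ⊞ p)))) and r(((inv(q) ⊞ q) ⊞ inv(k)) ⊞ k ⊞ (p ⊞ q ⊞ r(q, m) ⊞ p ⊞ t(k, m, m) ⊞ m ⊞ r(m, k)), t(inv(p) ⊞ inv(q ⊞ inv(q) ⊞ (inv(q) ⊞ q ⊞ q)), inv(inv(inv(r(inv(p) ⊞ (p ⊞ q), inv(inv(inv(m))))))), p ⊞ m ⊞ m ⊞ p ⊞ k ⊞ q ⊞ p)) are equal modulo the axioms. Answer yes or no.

Left:  inv(inv(r(t(k, m, m) ⊞ r(q ⊞ (inv(inv(inv(k) ⊞ inv(q) ⊞ k)) ⊞ m), k) ⊞ p ⊞ p ⊞ q ⊞ inv(inv(m)) ⊞ r(q, m), t(u ⊞ inv(p) ⊞ inv(q), inv(r(q, m)), (m ⊞ p) ⊞ (k ⊞ p) ⊞ m ⊞ q ⊞ p))))
  Push inv inside:  distribute inv over ⊞ and collapse double inv
  Combine occurrences:  r(m ⊞ p ⊞ p ⊞ q ⊞ r(m, k) ⊞ r(q, m) ⊞ t(k, m, m), t(inv(p) ⊞ inv(q), inv(r(q, m)), k ⊞ m ⊞ m ⊞ p ⊞ p ⊞ p ⊞ q))
Right:  r(((inv(q) ⊞ q) ⊞ inv(k)) ⊞ k ⊞ (p ⊞ q ⊞ r(q, m) ⊞ p ⊞ t(k, m, m) ⊞ m ⊞ r(m, k)), t(inv(p) ⊞ inv(q ⊞ inv(q) ⊞ (inv(q) ⊞ q ⊞ q)), inv(inv(inv(r(inv(p) ⊞ (p ⊞ q), inv(inv(inv(m))))))), p ⊞ m ⊞ m ⊞ p ⊞ k ⊞ q ⊞ p))
  Work inside:  ((inv(q) ⊞ q) ⊞ inv(k)) ⊞ k ⊞ (p ⊞ q ⊞ r(q, m) ⊞ p ⊞ t(k, m, m) ⊞ m ⊞ r(m, k))
  Cancel:  k cancels
  Collect terms:  q ⊞ p ⊞ p ⊞ r(q, m) ⊞ t(k, m, m) ⊞ m ⊞ r(m, k)
  Sort arguments:  m ⊞ p ⊞ p ⊞ q ⊞ r(m, k) ⊞ r(q, m) ⊞ t(k, m, m)
  Put back:  r(m ⊞ p ⊞ p ⊞ q ⊞ r(m, k) ⊞ r(q, m) ⊞ t(k, m, m), t(inv(p) ⊞ inv(q), inv(r(q, inv(m))), k ⊞ m ⊞ m ⊞ p ⊞ p ⊞ p ⊞ q))

Answer: no — r(m ⊞ p ⊞ p ⊞ q ⊞ r(m, k) ⊞ r(q, m) ⊞ t(k, m, m), t(inv(p) ⊞ inv(q), inv(r(q, m)), k ⊞ m ⊞ m ⊞ p ⊞ p ⊞ p ⊞ q)) vs r(m ⊞ p ⊞ p ⊞ q ⊞ r(m, k) ⊞ r(q, m) ⊞ t(k, m, m), t(inv(p) ⊞ inv(q), inv(r(q, inv(m))), k ⊞ m ⊞ m ⊞ p ⊞ p ⊞ p ⊞ q))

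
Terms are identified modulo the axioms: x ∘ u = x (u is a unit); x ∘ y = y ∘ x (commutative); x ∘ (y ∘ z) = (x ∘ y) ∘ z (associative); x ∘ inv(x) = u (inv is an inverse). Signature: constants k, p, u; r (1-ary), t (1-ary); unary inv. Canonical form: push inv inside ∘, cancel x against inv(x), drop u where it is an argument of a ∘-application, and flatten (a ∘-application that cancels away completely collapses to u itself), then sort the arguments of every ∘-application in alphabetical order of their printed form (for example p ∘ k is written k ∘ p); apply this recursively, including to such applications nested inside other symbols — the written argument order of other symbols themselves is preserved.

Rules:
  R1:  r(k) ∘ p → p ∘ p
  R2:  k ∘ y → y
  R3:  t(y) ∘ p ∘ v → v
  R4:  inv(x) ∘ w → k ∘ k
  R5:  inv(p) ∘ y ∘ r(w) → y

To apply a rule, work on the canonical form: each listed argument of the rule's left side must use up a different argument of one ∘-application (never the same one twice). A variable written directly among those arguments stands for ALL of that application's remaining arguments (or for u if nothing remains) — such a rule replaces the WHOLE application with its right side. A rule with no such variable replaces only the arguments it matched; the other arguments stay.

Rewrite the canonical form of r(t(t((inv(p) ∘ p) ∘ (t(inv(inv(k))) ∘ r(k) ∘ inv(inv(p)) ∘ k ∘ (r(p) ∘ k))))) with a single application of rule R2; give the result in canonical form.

Canonical form:  r(t(t(k ∘ k ∘ p ∘ r(k) ∘ r(p) ∘ t(k))))
R2 matches:  uses k;  y := k ∘ p ∘ r(k) ∘ r(p) ∘ t(k)
The variable takes the whole remainder — replace the entire application.
Giving:  r(t(t(k ∘ p ∘ r(k) ∘ r(p) ∘ t(k))))

Answer: r(t(t(k ∘ p ∘ r(k) ∘ r(p) ∘ t(k))))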